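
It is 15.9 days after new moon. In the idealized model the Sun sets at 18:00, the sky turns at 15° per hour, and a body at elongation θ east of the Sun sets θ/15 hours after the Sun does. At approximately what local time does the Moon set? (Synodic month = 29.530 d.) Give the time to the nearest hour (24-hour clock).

Elongation θ = 360° × 15.9/29.530 ≈ 193.8°.
The Moon trails the Sun by θ/15 = 193.8/15 ≈ 12.92 hours.
18:00 + 12.92 h ≈ 06:55 → 07:00 to the nearest hour.

07:00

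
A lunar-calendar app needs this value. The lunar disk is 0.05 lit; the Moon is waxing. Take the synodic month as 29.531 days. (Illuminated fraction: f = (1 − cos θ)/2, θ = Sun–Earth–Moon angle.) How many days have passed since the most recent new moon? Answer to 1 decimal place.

2.1 days

Invert f = (1 − cos θ)/2 to get cos θ = 1 − 2(0.05) = 0.900, hence θ₀ = arccos 0.900 = 25.8°.
Before full moon the principal value applies: θ = 25.8°.
Age = 29.531 × 25.8°/360° ≈ 2.12 days.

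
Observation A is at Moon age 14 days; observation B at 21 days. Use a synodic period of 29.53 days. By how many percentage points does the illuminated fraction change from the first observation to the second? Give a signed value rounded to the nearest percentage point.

-37 percentage points

First observation: θ = 360°·14/29.53 = 170.7°, so f = 0.993.
Second observation: θ = 256.0°, f = 0.621.
Δf = 0.621 − 0.993 = -0.373, i.e. -37 pp.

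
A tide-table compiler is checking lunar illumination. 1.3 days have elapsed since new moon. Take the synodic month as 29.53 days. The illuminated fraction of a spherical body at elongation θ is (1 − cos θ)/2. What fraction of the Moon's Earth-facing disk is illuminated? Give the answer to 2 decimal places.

Elongation θ = 360° × 1.3/29.53 ≈ 15.8°.
With cos θ = 0.962, the lit fraction is (1 − 0.962)/2 ≈ 0.019.

0.02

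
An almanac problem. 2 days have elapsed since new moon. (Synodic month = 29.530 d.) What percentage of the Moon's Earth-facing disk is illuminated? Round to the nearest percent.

4%

Phase angle: θ = 360°·(2 d)/(29.530 d) = 24.4°.
Illuminated fraction = (1 − cos 24.4°)/2 = (1 − 0.911)/2 ≈ 0.045, so 4%.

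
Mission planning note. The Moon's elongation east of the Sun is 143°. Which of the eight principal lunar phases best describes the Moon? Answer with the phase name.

The waxing gibbous sector spans roughly 112°–158°; 143° falls inside it.

waxing gibbous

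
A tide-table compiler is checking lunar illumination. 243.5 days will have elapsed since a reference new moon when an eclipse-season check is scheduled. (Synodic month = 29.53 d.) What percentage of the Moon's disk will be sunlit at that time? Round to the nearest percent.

243.5 d spans 8 complete synodic months (8 × 29.53 = 236.24 d) plus 7.26 d.
Elongation θ = 360° × 7.26/29.53 ≈ 88.5°.
With cos θ = 0.026, the lit fraction is (1 − 0.026)/2 ≈ 0.487, so 49%.

49%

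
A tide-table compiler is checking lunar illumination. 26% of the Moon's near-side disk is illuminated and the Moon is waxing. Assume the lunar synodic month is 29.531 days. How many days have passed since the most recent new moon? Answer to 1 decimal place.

5.0 days

cos θ = 1 − 2f = 0.480, giving a principal value of 61.3°.
The Moon is waxing (0°–180°), so θ = 61.3° directly.
That fraction of the synodic month is 61.3/360 × 29.531 d ≈ 5.03 d.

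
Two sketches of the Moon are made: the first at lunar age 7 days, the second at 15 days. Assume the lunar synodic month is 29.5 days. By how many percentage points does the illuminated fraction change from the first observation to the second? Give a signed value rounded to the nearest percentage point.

θ₁ = 360° × 7/29.5 = 85.4°, f₁ = (1 − cos θ₁)/2 = 0.460.
θ₂ = 360° × 15/29.5 = 183.1°, f₂ = (1 − cos θ₂)/2 = 0.999.
Change = f₂ − f₁ = +0.539 → +54 percentage points.

+54 pp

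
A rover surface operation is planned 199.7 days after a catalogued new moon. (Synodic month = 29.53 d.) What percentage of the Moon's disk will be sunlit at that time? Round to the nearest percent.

46%

Reduce mod P: 199.7 − 6×29.53 = 22.52 d into the current lunation.
Elongation θ = 360° × 22.52/29.53 ≈ 274.5°.
cos 274.5° = 0.079, so f = (1 − 0.079)/2 = 0.460, so 46%.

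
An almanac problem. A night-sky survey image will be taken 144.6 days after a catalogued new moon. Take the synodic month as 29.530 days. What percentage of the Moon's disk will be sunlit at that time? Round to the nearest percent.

10%

144.6/29.530 = 4.897 lunations, so 4 complete cycles and 26.48 d into the next.
Elongation θ = 360° × 26.48/29.530 ≈ 322.8°.
Illuminated fraction = (1 − cos 322.8°)/2 = (1 − 0.797)/2 ≈ 0.102, so 10%.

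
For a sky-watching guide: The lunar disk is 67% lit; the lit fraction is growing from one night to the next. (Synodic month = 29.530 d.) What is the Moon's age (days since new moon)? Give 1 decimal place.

From f = (1 − cos θ)/2: cos θ = 1 − 2×0.67 = -0.340; arccos → 109.9°.
Waxing ⇒ before full, so θ = 109.9°.
At 360°/29.530 d per day, 109.9° corresponds to 9.01 days.

9.0 days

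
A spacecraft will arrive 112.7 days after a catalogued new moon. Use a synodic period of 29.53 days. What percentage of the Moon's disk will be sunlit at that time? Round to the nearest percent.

30%

112.7 d spans 3 complete synodic months (3 × 29.53 = 88.59 d) plus 24.11 d.
The Moon has covered 24.11/29.53 of its cycle, so θ ≈ 360° × 24.11/29.53 = 293.9°.
Illuminated fraction = (1 − cos 293.9°)/2 = (1 − 0.406)/2 ≈ 0.297, so 30%.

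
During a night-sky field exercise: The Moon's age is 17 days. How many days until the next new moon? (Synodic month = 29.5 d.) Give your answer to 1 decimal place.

12.5 days

The next new moon completes the synodic month: 29.5 − 17 = 12.500 days.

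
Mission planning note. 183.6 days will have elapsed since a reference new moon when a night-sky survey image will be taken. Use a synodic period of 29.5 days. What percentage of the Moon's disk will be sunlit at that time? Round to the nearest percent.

42%

183.6 d spans 6 complete synodic months (6 × 29.5 = 177.00 d) plus 6.60 d.
Phase angle: θ = 360°·(6.60 d)/(29.5 d) = 80.5°.
cos 80.5° = 0.164, so f = (1 − 0.164)/2 = 0.418, so 42%.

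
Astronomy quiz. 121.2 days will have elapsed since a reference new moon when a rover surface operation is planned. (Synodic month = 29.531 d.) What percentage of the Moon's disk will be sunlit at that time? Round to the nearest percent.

121.2/29.531 = 4.104 lunations, so 4 complete cycles and 3.08 d into the next.
Phase angle: θ = 360°·(3.08 d)/(29.531 d) = 37.5°.
cos 37.5° = 0.793, so f = (1 − 0.793)/2 = 0.103, so 10%.

10%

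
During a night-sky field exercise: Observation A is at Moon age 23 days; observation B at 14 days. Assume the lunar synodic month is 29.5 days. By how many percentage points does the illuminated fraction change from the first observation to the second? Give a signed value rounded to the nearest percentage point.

+59 percentage points

First observation: θ = 360°·23/29.5 = 280.7°, so f = 0.407.
Second observation: θ = 170.8°, f = 0.994.
Δf = 0.994 − 0.407 = +0.586, i.e. +59 pp.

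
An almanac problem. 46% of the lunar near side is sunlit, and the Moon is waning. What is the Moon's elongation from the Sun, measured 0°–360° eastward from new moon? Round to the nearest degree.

Invert f = (1 − cos θ)/2 to get cos θ = 1 − 2(0.46) = 0.080, hence θ₀ = arccos 0.080 = 85.4°.
Since the Moon is past full (waning), take the reflex angle: θ = 360° − 85.4° = 274.6°.

275°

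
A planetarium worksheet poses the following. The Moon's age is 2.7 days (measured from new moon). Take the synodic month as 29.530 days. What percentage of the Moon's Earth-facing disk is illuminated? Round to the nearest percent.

8%

Elongation θ = 360° × 2.7/29.530 ≈ 32.9°.
Illuminated fraction = (1 − cos 32.9°)/2 = (1 − 0.839)/2 ≈ 0.080, so 8%.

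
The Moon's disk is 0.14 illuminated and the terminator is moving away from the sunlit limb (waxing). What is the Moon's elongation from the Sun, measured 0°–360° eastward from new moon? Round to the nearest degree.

cos θ = 1 − 2f = 0.720, giving a principal value of 43.9°.
Before full moon the principal value applies: θ = 43.9°.

44°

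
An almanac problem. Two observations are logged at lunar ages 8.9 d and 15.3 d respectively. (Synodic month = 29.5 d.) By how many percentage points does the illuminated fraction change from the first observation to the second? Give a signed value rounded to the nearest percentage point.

+34 pp

θ₁ = 360° × 8.9/29.5 = 108.6°, f₁ = (1 − cos θ₁)/2 = 0.660.
θ₂ = 360° × 15.3/29.5 = 186.7°, f₂ = (1 − cos θ₂)/2 = 0.997.
Change = f₂ − f₁ = +0.337 → +34 percentage points.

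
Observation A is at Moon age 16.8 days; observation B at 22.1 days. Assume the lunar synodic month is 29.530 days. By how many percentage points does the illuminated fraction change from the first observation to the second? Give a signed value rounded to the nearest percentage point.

-45 percentage points

θ₁ = 360° × 16.8/29.530 = 204.8°, f₁ = (1 − cos θ₁)/2 = 0.954.
θ₂ = 360° × 22.1/29.530 = 269.4°, f₂ = (1 − cos θ₂)/2 = 0.505.
Change = f₂ − f₁ = -0.449 → -45 percentage points.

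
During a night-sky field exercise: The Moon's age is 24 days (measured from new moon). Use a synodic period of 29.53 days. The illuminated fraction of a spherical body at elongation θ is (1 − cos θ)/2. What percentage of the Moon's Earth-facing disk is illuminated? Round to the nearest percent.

31%

The Moon has covered 24/29.53 of its cycle, so θ ≈ 360° × 24/29.53 = 292.6°.
With cos θ = 0.384, the lit fraction is (1 − 0.384)/2 ≈ 0.308, so 31%.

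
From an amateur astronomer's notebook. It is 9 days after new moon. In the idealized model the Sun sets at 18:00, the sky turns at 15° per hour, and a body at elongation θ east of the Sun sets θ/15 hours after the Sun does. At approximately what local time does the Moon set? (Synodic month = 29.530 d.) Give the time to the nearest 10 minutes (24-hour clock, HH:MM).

01:20

Elongation θ = 360° × 9/29.530 ≈ 109.7°.
At 15° of sky rotation per hour, 109.7° corresponds to a 7.31 h lag.
18:00 + 7.315 h ≈ 01:19 → 01:20 to the nearest ten minutes.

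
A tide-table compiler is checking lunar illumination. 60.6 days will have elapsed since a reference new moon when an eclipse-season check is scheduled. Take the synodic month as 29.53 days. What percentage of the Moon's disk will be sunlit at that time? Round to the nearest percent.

3%

60.6 d spans 2 complete synodic months (2 × 29.53 = 59.06 d) plus 1.54 d.
Elongation θ = 360° × 1.54/29.53 ≈ 18.8°.
With cos θ = 0.947, the lit fraction is (1 − 0.947)/2 ≈ 0.027, so 3%.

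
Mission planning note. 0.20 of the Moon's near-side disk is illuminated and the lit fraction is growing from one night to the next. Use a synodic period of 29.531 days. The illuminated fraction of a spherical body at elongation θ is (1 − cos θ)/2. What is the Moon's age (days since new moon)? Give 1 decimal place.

4.4 days

From f = (1 − cos θ)/2: cos θ = 1 − 2×0.20 = 0.600; arccos → 53.1°.
Waxing ⇒ before full, so θ = 53.1°.
Age = 29.531 × 53.1°/360° ≈ 4.36 days.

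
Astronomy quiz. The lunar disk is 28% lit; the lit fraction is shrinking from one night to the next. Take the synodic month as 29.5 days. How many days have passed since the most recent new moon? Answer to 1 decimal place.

cos θ = 1 − 2f = 0.440, giving a principal value of 63.9°.
Waning ⇒ past full, so θ = 360° − 63.9° = 296.1°.
That fraction of the synodic month is 296.1/360 × 29.5 d ≈ 24.26 d.

24.3 days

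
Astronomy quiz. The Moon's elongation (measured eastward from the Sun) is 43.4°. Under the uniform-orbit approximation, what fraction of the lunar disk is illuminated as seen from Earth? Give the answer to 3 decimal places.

0.137

cos 43.4° = 0.727, so f = (1 − 0.727)/2 = 0.137.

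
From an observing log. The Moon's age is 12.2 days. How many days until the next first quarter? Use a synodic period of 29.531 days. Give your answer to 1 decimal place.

24.7 days

First quarter is 0.25 of the way through the cycle: age 0.25 × 29.531 = 7.383 d.
This lunation's first quarter (7.383 d) has passed, so add one period: 36.914 − 12.2 = 24.714 days.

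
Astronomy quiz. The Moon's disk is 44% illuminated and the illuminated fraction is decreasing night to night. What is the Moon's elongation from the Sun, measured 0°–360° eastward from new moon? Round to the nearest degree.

277°

From f = (1 − cos θ)/2: cos θ = 1 − 2×0.44 = 0.120; arccos → 83.1°.
Waning ⇒ past full, so θ = 360° − 83.1° = 276.9°.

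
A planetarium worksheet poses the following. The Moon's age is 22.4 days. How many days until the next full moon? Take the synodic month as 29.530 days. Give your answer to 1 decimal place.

Full moon is 0.5 of the way through the cycle: age 0.5 × 29.530 = 14.765 d.
Already past this cycle's full moon; the next is at 14.765 + 29.530 = 44.295 d, so 44.295 − 22.4 = 21.895 days.

21.9 days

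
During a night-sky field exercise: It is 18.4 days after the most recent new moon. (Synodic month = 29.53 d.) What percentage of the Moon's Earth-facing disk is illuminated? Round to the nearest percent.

The Moon has covered 18.4/29.53 of its cycle, so θ ≈ 360° × 18.4/29.53 = 224.3°.
With cos θ = (-0.716), the lit fraction is (1 − (-0.716))/2 ≈ 0.858, so 86%.

86%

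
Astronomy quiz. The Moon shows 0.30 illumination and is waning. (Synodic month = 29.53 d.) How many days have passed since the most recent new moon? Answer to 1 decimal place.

cos θ = 1 − 2f = 0.400, giving a principal value of 66.4°.
Since the Moon is past full (waning), take the reflex angle: θ = 360° − 66.4° = 293.6°.
Age = 29.53 × 293.6°/360° ≈ 24.08 days.

24.1 days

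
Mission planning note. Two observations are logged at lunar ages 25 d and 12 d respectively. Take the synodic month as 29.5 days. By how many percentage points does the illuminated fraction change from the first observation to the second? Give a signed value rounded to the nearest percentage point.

+70 percentage points

First observation: θ = 360°·25/29.5 = 305.1°, so f = 0.213.
Second observation: θ = 146.4°, f = 0.917.
Δf = 0.917 − 0.213 = +0.704, i.e. +70 pp.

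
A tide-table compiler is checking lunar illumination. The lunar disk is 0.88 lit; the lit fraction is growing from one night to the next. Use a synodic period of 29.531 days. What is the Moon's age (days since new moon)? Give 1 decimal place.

From f = (1 − cos θ)/2: cos θ = 1 − 2×0.88 = -0.760; arccos → 139.5°.
The Moon is waxing (0°–180°), so θ = 139.5° directly.
At 360°/29.531 d per day, 139.5° corresponds to 11.44 days.

11.4 days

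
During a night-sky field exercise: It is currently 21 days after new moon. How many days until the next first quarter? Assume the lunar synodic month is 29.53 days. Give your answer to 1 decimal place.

15.9 days

First quarter is 0.25 of the way through the cycle: age 0.25 × 29.53 = 7.383 d.
Already past this cycle's first quarter; the next is at 7.383 + 29.53 = 36.913 d, so 36.913 − 21 = 15.913 days.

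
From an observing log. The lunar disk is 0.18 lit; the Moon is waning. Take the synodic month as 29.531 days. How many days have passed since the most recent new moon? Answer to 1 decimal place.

25.4 days

From f = (1 − cos θ)/2: cos θ = 1 − 2×0.18 = 0.640; arccos → 50.2°.
Since the Moon is past full (waning), take the reflex angle: θ = 360° − 50.2° = 309.8°.
Age = 29.531 × 309.8°/360° ≈ 25.41 days.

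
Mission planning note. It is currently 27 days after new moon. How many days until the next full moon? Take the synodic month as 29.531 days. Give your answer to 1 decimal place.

Full moon is 0.5 of the way through the cycle: age 0.5 × 29.531 = 14.765 d.
This lunation's full moon (14.765 d) has passed, so add one period: 44.296 − 27 = 17.296 days.

17.3 days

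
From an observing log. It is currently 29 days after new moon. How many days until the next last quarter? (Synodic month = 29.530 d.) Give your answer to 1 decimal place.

22.7 days

Last quarter occurs at elongation 270°, i.e. at age 29.530 × 270/360 = 22.148 d.
Already past this cycle's last quarter; the next is at 22.148 + 29.530 = 51.678 d, so 51.678 − 29 = 22.678 days.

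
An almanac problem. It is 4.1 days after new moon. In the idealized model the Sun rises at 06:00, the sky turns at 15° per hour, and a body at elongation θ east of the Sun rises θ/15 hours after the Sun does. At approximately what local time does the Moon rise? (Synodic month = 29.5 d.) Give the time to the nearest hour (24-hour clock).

09:00

Elongation θ = 360° × 4.1/29.5 ≈ 50.0°.
Delay after the Sun = 50.0° / (15°/h) ≈ 3.34 h.
06:00 + 3.34 h ≈ 09:20 → 09:00 to the nearest hour.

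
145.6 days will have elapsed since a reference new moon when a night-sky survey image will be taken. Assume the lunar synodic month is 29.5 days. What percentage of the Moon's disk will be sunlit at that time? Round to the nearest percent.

4%

145.6 d spans 4 complete synodic months (4 × 29.5 = 118.00 d) plus 27.60 d.
Phase angle: θ = 360°·(27.60 d)/(29.5 d) = 336.8°.
cos 336.8° = 0.919, so f = (1 − 0.919)/2 = 0.040, so 4%.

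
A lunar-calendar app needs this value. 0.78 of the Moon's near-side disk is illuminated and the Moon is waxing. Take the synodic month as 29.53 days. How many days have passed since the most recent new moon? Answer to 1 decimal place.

10.2 days

From f = (1 − cos θ)/2: cos θ = 1 − 2×0.78 = -0.560; arccos → 124.1°.
Before full moon the principal value applies: θ = 124.1°.
That fraction of the synodic month is 124.1/360 × 29.53 d ≈ 10.18 d.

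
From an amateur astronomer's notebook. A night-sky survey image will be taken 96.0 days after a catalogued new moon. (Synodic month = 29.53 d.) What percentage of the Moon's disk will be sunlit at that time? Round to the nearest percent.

50%

96.0/29.53 = 3.251 lunations, so 3 complete cycles and 7.41 d into the next.
The Moon has covered 7.41/29.53 of its cycle, so θ ≈ 360° × 7.41/29.53 = 90.3°.
With cos θ = (-0.006), the lit fraction is (1 − (-0.006))/2 ≈ 0.503, so 50%.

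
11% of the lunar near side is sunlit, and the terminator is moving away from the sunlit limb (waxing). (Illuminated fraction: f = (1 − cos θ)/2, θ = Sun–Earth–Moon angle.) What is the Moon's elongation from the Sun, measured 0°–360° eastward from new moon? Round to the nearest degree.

39°

From f = (1 − cos θ)/2: cos θ = 1 − 2×0.11 = 0.780; arccos → 38.7°.
Waxing ⇒ before full, so θ = 38.7°.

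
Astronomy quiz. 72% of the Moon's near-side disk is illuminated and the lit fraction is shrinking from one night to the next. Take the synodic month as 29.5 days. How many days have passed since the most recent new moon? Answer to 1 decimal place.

From f = (1 − cos θ)/2: cos θ = 1 − 2×0.72 = -0.440; arccos → 116.1°.
Since the Moon is past full (waning), take the reflex angle: θ = 360° − 116.1° = 243.9°.
That fraction of the synodic month is 243.9/360 × 29.5 d ≈ 19.99 d.

20.0 days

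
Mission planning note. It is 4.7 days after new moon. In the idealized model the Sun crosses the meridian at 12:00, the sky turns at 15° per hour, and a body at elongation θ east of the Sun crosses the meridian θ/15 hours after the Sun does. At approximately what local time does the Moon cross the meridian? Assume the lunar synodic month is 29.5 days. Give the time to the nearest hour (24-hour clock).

16:00

Phase angle: θ = 360°·(4.7 d)/(29.5 d) = 57.4°.
The Moon trails the Sun by θ/15 = 57.4/15 ≈ 3.82 hours.
12:00 + 3.82 h ≈ 15:49 → 16:00 to the nearest hour.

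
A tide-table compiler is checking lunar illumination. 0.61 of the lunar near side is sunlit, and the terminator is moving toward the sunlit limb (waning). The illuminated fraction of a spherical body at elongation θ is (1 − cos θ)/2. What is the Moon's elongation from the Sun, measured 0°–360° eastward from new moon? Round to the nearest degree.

From f = (1 − cos θ)/2: cos θ = 1 − 2×0.61 = -0.220; arccos → 102.7°.
Since the Moon is past full (waning), take the reflex angle: θ = 360° − 102.7° = 257.3°.

257°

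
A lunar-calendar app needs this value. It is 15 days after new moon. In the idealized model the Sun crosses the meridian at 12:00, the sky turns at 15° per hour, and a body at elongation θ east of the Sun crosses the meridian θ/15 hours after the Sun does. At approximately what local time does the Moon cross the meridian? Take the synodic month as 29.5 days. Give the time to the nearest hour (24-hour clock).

00:00

The Moon has covered 15/29.5 of its cycle, so θ ≈ 360° × 15/29.5 = 183.1°.
Delay after the Sun = 183.1° / (15°/h) ≈ 12.20 h.
12:00 + 12.20 h ≈ 00:12 → 00:00 to the nearest hour.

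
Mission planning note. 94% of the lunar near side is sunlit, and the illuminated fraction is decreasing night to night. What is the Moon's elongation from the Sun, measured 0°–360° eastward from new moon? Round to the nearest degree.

Invert f = (1 − cos θ)/2 to get cos θ = 1 − 2(0.94) = -0.880, hence θ₀ = arccos -0.880 = 151.6°.
Since the Moon is past full (waning), take the reflex angle: θ = 360° − 151.6° = 208.4°.

208°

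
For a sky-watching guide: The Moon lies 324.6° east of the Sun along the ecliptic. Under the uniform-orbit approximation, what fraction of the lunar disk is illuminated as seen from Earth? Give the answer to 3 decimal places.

0.092

f = (1 − cos 324.6°)/2 = (1 − 0.815)/2 ≈ 0.092.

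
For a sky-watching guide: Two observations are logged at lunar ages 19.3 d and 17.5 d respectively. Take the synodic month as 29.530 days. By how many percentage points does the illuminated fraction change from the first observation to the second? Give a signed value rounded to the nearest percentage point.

+13 pp

θ₁ = 360° × 19.3/29.530 = 235.3°, f₁ = (1 − cos θ₁)/2 = 0.785.
θ₂ = 360° × 17.5/29.530 = 213.3°, f₂ = (1 − cos θ₂)/2 = 0.918.
Change = f₂ − f₁ = +0.133 → +13 percentage points.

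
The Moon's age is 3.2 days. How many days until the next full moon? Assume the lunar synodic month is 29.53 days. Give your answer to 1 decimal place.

11.6 days

Full moon is 0.5 of the way through the cycle: age 0.5 × 29.53 = 14.765 d.
That is 14.765 − 3.2 = 11.565 days ahead.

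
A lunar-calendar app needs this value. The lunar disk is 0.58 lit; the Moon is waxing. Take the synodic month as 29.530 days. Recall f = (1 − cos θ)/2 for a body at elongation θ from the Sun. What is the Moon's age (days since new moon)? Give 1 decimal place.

From f = (1 − cos θ)/2: cos θ = 1 − 2×0.58 = -0.160; arccos → 99.2°.
Before full moon the principal value applies: θ = 99.2°.
Age = 29.530 × 99.2°/360° ≈ 8.14 days.

8.1 days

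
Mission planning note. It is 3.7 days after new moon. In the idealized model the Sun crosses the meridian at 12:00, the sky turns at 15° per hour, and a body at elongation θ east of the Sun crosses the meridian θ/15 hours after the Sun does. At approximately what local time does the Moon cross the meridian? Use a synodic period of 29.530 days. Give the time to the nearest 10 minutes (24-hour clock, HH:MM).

15:00

The Moon has covered 3.7/29.530 of its cycle, so θ ≈ 360° × 3.7/29.530 = 45.1°.
The Moon trails the Sun by θ/15 = 45.1/15 ≈ 3.01 hours.
12:00 + 3.007 h ≈ 15:00 → 15:00 to the nearest ten minutes.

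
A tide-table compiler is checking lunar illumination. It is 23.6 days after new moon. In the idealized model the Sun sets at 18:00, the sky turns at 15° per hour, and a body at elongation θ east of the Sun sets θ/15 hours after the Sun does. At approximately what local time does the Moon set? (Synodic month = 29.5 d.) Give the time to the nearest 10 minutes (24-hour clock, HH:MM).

The Moon has covered 23.6/29.5 of its cycle, so θ ≈ 360° × 23.6/29.5 = 288.0°.
Delay after the Sun = 288.0° / (15°/h) ≈ 19.20 h.
18:00 + 19.200 h ≈ 13:12 → 13:10 to the nearest ten minutes.

13:10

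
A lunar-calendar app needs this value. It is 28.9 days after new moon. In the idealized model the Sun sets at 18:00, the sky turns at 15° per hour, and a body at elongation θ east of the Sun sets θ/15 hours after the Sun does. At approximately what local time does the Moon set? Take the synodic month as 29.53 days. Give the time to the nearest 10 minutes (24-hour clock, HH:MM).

17:30

Elongation θ = 360° × 28.9/29.53 ≈ 352.3°.
Delay after the Sun = 352.3° / (15°/h) ≈ 23.49 h.
18:00 + 23.488 h ≈ 17:29 → 17:30 to the nearest ten minutes.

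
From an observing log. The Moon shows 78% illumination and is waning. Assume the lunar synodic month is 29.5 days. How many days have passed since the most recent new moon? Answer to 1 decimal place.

cos θ = 1 − 2f = -0.560, giving a principal value of 124.1°.
A waning Moon lies in 180°–360°, so θ = 360° − 124.1° = 235.9°.
Age = 29.5 × 235.9°/360° ≈ 19.33 days.

19.3 days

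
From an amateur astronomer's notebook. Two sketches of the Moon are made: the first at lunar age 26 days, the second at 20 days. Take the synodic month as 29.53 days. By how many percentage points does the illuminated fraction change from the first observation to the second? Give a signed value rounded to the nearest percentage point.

First observation: θ = 360°·26/29.53 = 317.0°, so f = 0.135.
Second observation: θ = 243.8°, f = 0.721.
Δf = 0.721 − 0.135 = +0.586, i.e. +59 pp.

+59 percentage points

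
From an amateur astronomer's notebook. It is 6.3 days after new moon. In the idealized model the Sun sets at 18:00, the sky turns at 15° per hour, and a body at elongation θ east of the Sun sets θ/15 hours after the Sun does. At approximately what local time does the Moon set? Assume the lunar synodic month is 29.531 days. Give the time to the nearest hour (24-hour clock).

23:00

Elongation θ = 360° × 6.3/29.531 ≈ 76.8°.
At 15° of sky rotation per hour, 76.8° corresponds to a 5.12 h lag.
18:00 + 5.12 h ≈ 23:07 → 23:00 to the nearest hour.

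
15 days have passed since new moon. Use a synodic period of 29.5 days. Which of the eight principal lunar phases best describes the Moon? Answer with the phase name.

full moon

At 15/29.5 of the cycle, θ ≈ 183° — the full moon range.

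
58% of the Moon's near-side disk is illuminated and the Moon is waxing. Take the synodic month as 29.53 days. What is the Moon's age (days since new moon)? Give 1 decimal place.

8.1 days

cos θ = 1 − 2f = -0.160, giving a principal value of 99.2°.
Waxing ⇒ before full, so θ = 99.2°.
That fraction of the synodic month is 99.2/360 × 29.53 d ≈ 8.14 d.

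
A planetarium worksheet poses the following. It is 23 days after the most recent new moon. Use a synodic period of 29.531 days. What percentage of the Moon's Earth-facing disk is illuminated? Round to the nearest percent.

41%

Phase angle: θ = 360°·(23 d)/(29.531 d) = 280.4°.
With cos θ = 0.180, the lit fraction is (1 − 0.180)/2 ≈ 0.410, so 41%.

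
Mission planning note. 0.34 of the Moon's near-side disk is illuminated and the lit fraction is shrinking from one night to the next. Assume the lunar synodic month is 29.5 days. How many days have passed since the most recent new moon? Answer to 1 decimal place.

Invert f = (1 − cos θ)/2 to get cos θ = 1 − 2(0.34) = 0.320, hence θ₀ = arccos 0.320 = 71.3°.
Since the Moon is past full (waning), take the reflex angle: θ = 360° − 71.3° = 288.7°.
That fraction of the synodic month is 288.7/360 × 29.5 d ≈ 23.65 d.

23.7 days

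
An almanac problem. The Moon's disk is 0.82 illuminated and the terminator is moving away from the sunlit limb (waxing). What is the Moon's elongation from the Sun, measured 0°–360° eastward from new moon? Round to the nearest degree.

Invert f = (1 − cos θ)/2 to get cos θ = 1 − 2(0.82) = -0.640, hence θ₀ = arccos -0.640 = 129.8°.
The Moon is waxing (0°–180°), so θ = 129.8° directly.

130°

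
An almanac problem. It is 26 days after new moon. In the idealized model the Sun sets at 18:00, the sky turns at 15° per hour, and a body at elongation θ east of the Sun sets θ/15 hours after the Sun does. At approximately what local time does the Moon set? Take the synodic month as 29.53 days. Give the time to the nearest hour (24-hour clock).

Elongation θ = 360° × 26/29.53 ≈ 317.0°.
The Moon trails the Sun by θ/15 = 317.0/15 ≈ 21.13 hours.
18:00 + 21.13 h ≈ 15:08 → 15:00 to the nearest hour.

15:00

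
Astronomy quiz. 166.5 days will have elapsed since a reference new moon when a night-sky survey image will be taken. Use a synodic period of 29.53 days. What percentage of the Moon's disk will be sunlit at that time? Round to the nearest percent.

82%

166.5/29.53 = 5.638 lunations, so 5 complete cycles and 18.85 d into the next.
Phase angle: θ = 360°·(18.85 d)/(29.53 d) = 229.8°.
cos 229.8° = (-0.645), so f = (1 − (-0.645))/2 = 0.823, so 82%.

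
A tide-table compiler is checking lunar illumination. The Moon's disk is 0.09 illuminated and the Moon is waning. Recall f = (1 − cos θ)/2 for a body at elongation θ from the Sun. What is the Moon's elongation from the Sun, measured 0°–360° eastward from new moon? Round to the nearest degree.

From f = (1 − cos θ)/2: cos θ = 1 − 2×0.09 = 0.820; arccos → 34.9°.
A waning Moon lies in 180°–360°, so θ = 360° − 34.9° = 325.1°.

325°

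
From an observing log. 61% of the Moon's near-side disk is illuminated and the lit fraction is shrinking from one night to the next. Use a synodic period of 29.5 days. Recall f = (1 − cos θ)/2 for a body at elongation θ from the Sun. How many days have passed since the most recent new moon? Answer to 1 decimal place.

cos θ = 1 − 2f = -0.220, giving a principal value of 102.7°.
Since the Moon is past full (waning), take the reflex angle: θ = 360° − 102.7° = 257.3°.
Age = 29.5 × 257.3°/360° ≈ 21.08 days.

21.1 days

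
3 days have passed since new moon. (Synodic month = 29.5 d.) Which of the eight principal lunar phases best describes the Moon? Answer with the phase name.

At 3/29.5 of the cycle, θ ≈ 37° — the waxing crescent range.

waxing crescent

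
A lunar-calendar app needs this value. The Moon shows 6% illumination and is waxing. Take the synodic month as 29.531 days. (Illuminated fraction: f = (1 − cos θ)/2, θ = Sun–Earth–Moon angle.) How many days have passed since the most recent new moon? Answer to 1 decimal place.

cos θ = 1 − 2f = 0.880, giving a principal value of 28.4°.
Before full moon the principal value applies: θ = 28.4°.
That fraction of the synodic month is 28.4/360 × 29.531 d ≈ 2.33 d.

2.3 days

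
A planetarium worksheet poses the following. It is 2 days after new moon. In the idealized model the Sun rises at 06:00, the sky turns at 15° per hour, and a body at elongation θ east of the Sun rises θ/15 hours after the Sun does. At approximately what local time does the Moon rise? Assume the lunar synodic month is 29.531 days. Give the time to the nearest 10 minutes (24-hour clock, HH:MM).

The Moon has covered 2/29.531 of its cycle, so θ ≈ 360° × 2/29.531 = 24.4°.
Delay after the Sun = 24.4° / (15°/h) ≈ 1.63 h.
06:00 + 1.625 h ≈ 07:38 → 07:40 to the nearest ten minutes.

07:40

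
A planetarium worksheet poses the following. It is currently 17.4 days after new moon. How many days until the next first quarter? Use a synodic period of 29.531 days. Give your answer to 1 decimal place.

First quarter occurs at elongation 90°, i.e. at age 29.531 × 90/360 = 7.383 d.
Already past this cycle's first quarter; the next is at 7.383 + 29.531 = 36.914 d, so 36.914 − 17.4 = 19.514 days.

19.5 days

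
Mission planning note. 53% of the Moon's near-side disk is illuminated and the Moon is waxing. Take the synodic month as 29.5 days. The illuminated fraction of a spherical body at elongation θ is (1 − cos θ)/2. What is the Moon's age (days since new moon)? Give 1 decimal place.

cos θ = 1 − 2f = -0.060, giving a principal value of 93.4°.
Before full moon the principal value applies: θ = 93.4°.
That fraction of the synodic month is 93.4/360 × 29.5 d ≈ 7.66 d.

7.7 days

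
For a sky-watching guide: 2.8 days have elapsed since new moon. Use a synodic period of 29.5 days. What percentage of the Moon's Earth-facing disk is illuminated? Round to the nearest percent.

Phase angle: θ = 360°·(2.8 d)/(29.5 d) = 34.2°.
Illuminated fraction = (1 − cos 34.2°)/2 = (1 − 0.827)/2 ≈ 0.086, so 9%.

9%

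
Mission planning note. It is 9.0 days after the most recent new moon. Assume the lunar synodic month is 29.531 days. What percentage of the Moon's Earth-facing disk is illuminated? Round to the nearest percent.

67%

Elongation θ = 360° × 9.0/29.531 ≈ 109.7°.
Illuminated fraction = (1 − cos 109.7°)/2 = (1 − (-0.337))/2 ≈ 0.669, so 67%.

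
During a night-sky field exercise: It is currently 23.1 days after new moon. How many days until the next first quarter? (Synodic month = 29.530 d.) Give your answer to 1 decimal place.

13.8 days

First quarter occurs at elongation 90°, i.e. at age 29.530 × 90/360 = 7.383 d.
Already past this cycle's first quarter; the next is at 7.383 + 29.530 = 36.913 d, so 36.913 − 23.1 = 13.812 days.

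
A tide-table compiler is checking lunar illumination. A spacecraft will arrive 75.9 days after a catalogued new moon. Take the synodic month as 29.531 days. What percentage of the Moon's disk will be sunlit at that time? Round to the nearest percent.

Reduce mod P: 75.9 − 2×29.531 = 16.84 d into the current lunation.
The Moon has covered 16.84/29.531 of its cycle, so θ ≈ 360° × 16.84/29.531 = 205.3°.
Illuminated fraction = (1 − cos 205.3°)/2 = (1 − (-0.904))/2 ≈ 0.952, so 95%.

95%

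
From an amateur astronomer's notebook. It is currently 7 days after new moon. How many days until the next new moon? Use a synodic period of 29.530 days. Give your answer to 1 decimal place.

The next new moon completes the synodic month: 29.530 − 7 = 22.530 days.

22.5 days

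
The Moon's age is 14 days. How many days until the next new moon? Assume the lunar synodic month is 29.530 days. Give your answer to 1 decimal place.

The next new moon completes the synodic month: 29.530 − 14 = 15.530 days.

15.5 days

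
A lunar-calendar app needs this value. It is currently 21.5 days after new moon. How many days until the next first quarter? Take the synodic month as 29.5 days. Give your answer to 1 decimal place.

First quarter is 0.25 of the way through the cycle: age 0.25 × 29.5 = 7.375 d.
Already past this cycle's first quarter; the next is at 7.375 + 29.5 = 36.875 d, so 36.875 − 21.5 = 15.375 days.

15.4 days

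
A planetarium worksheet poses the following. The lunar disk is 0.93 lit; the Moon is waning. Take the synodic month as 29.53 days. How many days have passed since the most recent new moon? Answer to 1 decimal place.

17.3 days

cos θ = 1 − 2f = -0.860, giving a principal value of 149.3°.
Waning ⇒ past full, so θ = 360° − 149.3° = 210.7°.
Age = 29.53 × 210.7°/360° ≈ 17.28 days.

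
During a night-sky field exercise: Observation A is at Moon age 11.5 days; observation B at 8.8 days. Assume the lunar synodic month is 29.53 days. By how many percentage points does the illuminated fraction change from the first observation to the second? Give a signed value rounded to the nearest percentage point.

θ₁ = 360° × 11.5/29.53 = 140.2°, f₁ = (1 − cos θ₁)/2 = 0.884.
θ₂ = 360° × 8.8/29.53 = 107.3°, f₂ = (1 − cos θ₂)/2 = 0.649.
Change = f₂ − f₁ = -0.236 → -24 percentage points.

-24 percentage points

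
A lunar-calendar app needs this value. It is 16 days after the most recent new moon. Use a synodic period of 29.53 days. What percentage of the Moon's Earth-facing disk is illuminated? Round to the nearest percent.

Phase angle: θ = 360°·(16 d)/(29.53 d) = 195.1°.
With cos θ = (-0.966), the lit fraction is (1 − (-0.966))/2 ≈ 0.983, so 98%.

98%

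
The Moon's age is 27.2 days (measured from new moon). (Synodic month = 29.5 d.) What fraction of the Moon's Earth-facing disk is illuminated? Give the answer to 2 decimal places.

0.06

Phase angle: θ = 360°·(27.2 d)/(29.5 d) = 331.9°.
Illuminated fraction = (1 − cos 331.9°)/2 = (1 − 0.882)/2 ≈ 0.059.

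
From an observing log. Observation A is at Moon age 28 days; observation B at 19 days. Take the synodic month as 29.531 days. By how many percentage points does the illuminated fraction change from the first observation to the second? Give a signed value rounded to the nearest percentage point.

θ₁ = 360° × 28/29.531 = 341.3°, f₁ = (1 − cos θ₁)/2 = 0.026.
θ₂ = 360° × 19/29.531 = 231.6°, f₂ = (1 − cos θ₂)/2 = 0.810.
Change = f₂ − f₁ = +0.784 → +78 percentage points.

+78 percentage points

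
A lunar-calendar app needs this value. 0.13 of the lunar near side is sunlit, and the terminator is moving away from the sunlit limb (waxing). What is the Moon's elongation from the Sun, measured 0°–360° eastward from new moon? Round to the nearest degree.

42°

Invert f = (1 − cos θ)/2 to get cos θ = 1 − 2(0.13) = 0.740, hence θ₀ = arccos 0.740 = 42.3°.
Waxing ⇒ before full, so θ = 42.3°.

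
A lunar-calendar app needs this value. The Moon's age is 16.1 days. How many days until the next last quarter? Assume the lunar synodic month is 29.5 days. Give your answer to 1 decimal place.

6.0 days

Last quarter is 0.75 of the way through the cycle: age 0.75 × 29.5 = 22.125 d.
That is 22.125 − 16.1 = 6.025 days ahead.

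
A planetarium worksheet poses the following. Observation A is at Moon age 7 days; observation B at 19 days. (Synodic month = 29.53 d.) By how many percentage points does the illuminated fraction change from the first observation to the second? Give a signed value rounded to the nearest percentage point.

First observation: θ = 360°·7/29.53 = 85.3°, so f = 0.459.
Second observation: θ = 231.6°, f = 0.810.
Δf = 0.810 − 0.459 = +0.351, i.e. +35 pp.

+35 pp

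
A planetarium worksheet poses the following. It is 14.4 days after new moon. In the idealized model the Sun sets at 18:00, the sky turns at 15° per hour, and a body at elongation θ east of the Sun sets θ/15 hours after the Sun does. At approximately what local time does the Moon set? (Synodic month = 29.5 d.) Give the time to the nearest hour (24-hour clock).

06:00

The Moon has covered 14.4/29.5 of its cycle, so θ ≈ 360° × 14.4/29.5 = 175.7°.
Delay after the Sun = 175.7° / (15°/h) ≈ 11.72 h.
18:00 + 11.72 h ≈ 05:43 → 06:00 to the nearest hour.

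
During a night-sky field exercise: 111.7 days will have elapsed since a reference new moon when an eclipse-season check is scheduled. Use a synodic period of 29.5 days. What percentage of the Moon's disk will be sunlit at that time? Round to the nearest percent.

Reduce mod P: 111.7 − 3×29.5 = 23.20 d into the current lunation.
Elongation θ = 360° × 23.20/29.5 ≈ 283.1°.
With cos θ = 0.227, the lit fraction is (1 − 0.227)/2 ≈ 0.387, so 39%.

39%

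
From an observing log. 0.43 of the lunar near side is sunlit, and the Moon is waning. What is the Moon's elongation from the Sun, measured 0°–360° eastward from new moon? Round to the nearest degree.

278°

Invert f = (1 − cos θ)/2 to get cos θ = 1 − 2(0.43) = 0.140, hence θ₀ = arccos 0.140 = 82.0°.
Since the Moon is past full (waning), take the reflex angle: θ = 360° − 82.0° = 278.0°.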